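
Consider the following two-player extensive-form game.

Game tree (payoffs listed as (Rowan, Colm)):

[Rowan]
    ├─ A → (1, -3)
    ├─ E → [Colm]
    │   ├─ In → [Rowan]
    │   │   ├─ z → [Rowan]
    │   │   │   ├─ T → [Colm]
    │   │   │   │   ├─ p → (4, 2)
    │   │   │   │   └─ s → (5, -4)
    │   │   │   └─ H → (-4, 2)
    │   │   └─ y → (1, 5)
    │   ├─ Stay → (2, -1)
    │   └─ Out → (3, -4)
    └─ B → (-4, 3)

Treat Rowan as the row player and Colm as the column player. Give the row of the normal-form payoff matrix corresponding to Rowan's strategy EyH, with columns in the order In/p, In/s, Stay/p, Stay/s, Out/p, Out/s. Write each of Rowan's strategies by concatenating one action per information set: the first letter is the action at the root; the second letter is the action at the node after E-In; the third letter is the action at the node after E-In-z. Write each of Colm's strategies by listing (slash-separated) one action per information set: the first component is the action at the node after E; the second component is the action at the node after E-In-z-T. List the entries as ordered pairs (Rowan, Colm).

(1,5) (1,5) (2,-1) (2,-1) (3,-4) (3,-4)

vs In/p: Rowan plays E → Colm plays In at [E] → Rowan plays y at [E-In] → (1, 5)
vs In/s: Rowan plays E → Colm plays In at [E] → Rowan plays y at [E-In] → (1, 5)
vs Stay/p: Rowan plays E → Colm plays Stay at [E] → (2, -1)
vs Stay/s: Rowan plays E → Colm plays Stay at [E] → (2, -1)
vs Out/p: Rowan plays E → Colm plays Out at [E] → (3, -4)
vs Out/s: Rowan plays E → Colm plays Out at [E] → (3, -4)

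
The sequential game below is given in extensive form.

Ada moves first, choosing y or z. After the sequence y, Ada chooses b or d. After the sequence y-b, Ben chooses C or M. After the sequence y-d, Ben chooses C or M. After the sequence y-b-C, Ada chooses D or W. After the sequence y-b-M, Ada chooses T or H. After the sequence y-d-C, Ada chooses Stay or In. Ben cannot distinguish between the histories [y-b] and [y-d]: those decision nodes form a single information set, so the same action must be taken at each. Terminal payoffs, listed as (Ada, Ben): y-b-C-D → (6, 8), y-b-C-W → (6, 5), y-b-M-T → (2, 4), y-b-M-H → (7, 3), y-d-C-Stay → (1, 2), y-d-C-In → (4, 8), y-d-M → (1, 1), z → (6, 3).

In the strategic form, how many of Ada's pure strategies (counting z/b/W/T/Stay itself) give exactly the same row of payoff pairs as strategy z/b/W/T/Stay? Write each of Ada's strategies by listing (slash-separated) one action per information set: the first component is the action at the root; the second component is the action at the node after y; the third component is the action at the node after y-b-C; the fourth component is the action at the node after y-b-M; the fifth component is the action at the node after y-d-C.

16

Row for z/b/W/T/Stay (columns C, M): (6,3) (6,3).
Under z/b/W/T/Stay, Ada's choice at the node after y and at the node after y-b-C and at the node after y-b-M and at the node after y-d-C can never be reached regardless of what Ben does, so varying those choices leaves every outcome unchanged.
Holding the reachable choices fixed and varying the unreachable ones freely already gives 2 × 2 × 2 × 2 = 16 equivalent strategies.
No other strategy reproduces this row, so those 16 are the full class: z/b/D/T/Stay, z/b/D/T/In, z/b/D/H/Stay, z/b/D/H/In, z/b/W/T/Stay, z/b/W/T/In, z/b/W/H/Stay, z/b/W/H/In, z/d/D/T/Stay, z/d/D/T/In, z/d/D/H/Stay, z/d/D/H/In, z/d/W/T/Stay, z/d/W/T/In, z/d/W/H/Stay, z/d/W/H/In.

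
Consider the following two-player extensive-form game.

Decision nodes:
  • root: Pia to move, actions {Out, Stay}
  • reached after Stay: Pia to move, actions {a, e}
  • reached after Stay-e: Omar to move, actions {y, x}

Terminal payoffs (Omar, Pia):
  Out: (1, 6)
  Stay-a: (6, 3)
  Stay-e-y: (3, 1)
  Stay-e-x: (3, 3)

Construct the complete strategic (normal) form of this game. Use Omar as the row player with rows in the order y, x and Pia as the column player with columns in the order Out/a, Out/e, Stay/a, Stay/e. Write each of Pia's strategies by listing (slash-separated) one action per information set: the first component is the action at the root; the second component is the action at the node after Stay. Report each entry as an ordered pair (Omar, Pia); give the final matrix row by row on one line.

        Out/a    Out/e   Stay/a   Stay/e
   y    (1,6)    (1,6)    (6,3)    (3,1)
   x    (1,6)    (1,6)    (6,3)    (3,3)

y: (1,6) (1,6) (6,3) (3,1) | x: (1,6) (1,6) (6,3) (3,3)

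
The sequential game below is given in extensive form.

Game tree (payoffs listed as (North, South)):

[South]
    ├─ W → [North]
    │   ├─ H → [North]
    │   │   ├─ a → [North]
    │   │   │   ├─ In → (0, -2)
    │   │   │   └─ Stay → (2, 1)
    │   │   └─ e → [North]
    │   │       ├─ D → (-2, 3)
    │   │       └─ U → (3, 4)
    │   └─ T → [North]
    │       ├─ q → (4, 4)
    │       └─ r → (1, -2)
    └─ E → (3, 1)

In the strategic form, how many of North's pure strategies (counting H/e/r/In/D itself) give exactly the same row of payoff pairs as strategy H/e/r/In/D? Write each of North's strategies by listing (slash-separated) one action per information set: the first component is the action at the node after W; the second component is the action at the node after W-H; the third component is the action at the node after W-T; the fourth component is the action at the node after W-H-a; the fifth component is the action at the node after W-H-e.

4

Row for H/e/r/In/D (columns W, E): (-2,3) (3,1).
Under H/e/r/In/D, North's choice at the node after W-T and at the node after W-H-a can never be reached regardless of what South does, so varying those choices leaves every outcome unchanged.
Holding the reachable choices fixed and varying the unreachable ones freely already gives 2 × 2 = 4 equivalent strategies.
No other strategy reproduces this row, so those 4 are the full class: H/e/q/In/D, H/e/q/Stay/D, H/e/r/In/D, H/e/r/Stay/D.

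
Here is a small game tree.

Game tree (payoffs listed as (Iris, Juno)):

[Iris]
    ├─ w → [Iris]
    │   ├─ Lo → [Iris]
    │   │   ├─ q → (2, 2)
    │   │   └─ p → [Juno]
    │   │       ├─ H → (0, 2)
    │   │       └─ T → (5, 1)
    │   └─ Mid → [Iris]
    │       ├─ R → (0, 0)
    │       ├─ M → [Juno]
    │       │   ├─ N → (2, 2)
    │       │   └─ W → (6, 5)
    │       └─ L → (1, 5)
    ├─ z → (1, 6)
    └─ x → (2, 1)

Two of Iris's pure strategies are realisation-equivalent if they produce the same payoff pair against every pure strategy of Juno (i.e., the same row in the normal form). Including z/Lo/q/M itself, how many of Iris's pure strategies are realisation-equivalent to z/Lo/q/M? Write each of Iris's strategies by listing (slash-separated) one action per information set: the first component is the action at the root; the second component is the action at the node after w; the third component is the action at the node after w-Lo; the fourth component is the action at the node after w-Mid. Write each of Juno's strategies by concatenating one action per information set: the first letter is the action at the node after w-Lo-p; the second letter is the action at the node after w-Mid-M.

Row for z/Lo/q/M (columns HN, HW, TN, TW): (1,6) (1,6) (1,6) (1,6).
Under z/Lo/q/M, Iris's choice at the node after w and at the node after w-Lo and at the node after w-Mid can never be reached regardless of what Juno does, so varying those choices leaves every outcome unchanged.
Holding the reachable choices fixed and varying the unreachable ones freely already gives 2 × 2 × 3 = 12 equivalent strategies.
No other strategy reproduces this row, so those 12 are the full class: z/Lo/q/R, z/Lo/q/M, z/Lo/q/L, z/Lo/p/R, z/Lo/p/M, z/Lo/p/L, z/Mid/q/R, z/Mid/q/M, z/Mid/q/L, z/Mid/p/R, z/Mid/p/M, z/Mid/p/L.

12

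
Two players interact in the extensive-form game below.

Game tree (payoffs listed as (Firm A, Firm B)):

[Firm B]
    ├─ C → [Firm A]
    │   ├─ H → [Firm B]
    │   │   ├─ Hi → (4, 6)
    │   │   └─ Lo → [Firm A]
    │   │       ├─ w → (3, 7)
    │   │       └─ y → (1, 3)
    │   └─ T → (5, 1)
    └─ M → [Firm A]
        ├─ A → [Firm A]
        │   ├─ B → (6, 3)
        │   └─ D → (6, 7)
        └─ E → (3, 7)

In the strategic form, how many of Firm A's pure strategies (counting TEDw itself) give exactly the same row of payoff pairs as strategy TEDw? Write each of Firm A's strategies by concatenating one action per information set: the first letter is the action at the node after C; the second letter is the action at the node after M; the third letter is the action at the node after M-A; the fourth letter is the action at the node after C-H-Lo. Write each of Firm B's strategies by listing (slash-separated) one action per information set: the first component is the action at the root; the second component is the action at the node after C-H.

4

Row for TEDw (columns C/Hi, C/Lo, M/Hi, M/Lo): (5,1) (5,1) (3,7) (3,7).
Under TEDw, Firm A's choice at the node after M-A and at the node after C-H-Lo can never be reached regardless of what Firm B does, so varying those choices leaves every outcome unchanged.
Holding the reachable choices fixed and varying the unreachable ones freely already gives 2 × 2 = 4 equivalent strategies.
No other strategy reproduces this row, so those 4 are the full class: TEBw, TEBy, TEDw, TEDy.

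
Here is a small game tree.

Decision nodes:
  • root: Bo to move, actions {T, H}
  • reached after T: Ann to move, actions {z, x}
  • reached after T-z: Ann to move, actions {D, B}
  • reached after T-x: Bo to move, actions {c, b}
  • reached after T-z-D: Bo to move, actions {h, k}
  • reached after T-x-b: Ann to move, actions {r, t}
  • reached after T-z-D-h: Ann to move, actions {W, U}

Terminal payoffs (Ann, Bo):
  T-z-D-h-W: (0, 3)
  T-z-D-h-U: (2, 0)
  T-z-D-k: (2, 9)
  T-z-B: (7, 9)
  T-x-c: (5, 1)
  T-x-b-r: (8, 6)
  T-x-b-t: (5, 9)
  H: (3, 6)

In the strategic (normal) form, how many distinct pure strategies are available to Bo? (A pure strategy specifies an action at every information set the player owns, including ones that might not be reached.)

8

Bo owns the root with actions {T, H} — two choices.
Bo owns the node after T-x with actions {c, b} — two choices.
Bo owns the node after T-z-D with actions {h, k} — two choices.
A pure strategy fixes one action at each information set independently, so the count is the product 2 × 2 × 2 = 8.
(For reference, Ann has 16 pure strategies, giving a 8×16 normal-form matrix.)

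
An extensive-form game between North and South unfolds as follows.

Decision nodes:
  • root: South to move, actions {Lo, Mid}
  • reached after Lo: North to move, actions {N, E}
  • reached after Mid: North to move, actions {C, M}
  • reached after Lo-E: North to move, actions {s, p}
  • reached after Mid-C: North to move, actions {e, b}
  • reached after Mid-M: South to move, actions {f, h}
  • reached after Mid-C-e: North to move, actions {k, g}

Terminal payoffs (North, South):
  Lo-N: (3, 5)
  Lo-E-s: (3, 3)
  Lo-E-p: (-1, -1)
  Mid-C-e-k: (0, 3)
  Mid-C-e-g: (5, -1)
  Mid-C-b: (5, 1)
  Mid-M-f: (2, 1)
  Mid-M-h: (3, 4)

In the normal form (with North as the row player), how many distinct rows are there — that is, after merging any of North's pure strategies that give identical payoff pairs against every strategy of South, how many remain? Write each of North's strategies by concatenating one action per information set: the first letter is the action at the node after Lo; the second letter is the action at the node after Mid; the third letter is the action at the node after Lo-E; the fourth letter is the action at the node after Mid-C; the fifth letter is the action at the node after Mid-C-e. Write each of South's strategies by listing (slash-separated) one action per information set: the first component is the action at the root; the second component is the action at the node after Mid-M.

12

North has 32 pure strategies: NCsek, NCseg, NCsbk, NCsbg, NCpek, NCpeg, NCpbk, NCpbg, NMsek, NMseg, NMsbk, NMsbg, NMpek, NMpeg, NMpbk, NMpbg, ECsek, ECseg, ECsbk, ECsbg, ECpek, ECpeg, ECpbk, ECpbg, EMsek, EMseg, EMsbk, EMsbg, EMpek, EMpeg, EMpbk, EMpbg. Columns: Lo/f, Lo/h, Mid/f, Mid/h.
{NCsek, NCpek} → row (3,5) (3,5) (0,3) (0,3)
{NCseg, NCpeg} → row (3,5) (3,5) (5,-1) (5,-1)
{NCsbk, NCsbg, NCpbk, NCpbg} → row (3,5) (3,5) (5,1) (5,1)
{NMsek, NMseg, NMsbk, NMsbg, NMpek, NMpeg, NMpbk, NMpbg} → row (3,5) (3,5) (2,1) (3,4)
{ECsek} → row (3,3) (3,3) (0,3) (0,3)
{ECseg} → row (3,3) (3,3) (5,-1) (5,-1)
{ECsbk, ECsbg} → row (3,3) (3,3) (5,1) (5,1)
{ECpek} → row (-1,-1) (-1,-1) (0,3) (0,3)
{ECpeg} → row (-1,-1) (-1,-1) (5,-1) (5,-1)
{ECpbk, ECpbg} → row (-1,-1) (-1,-1) (5,1) (5,1)
{EMsek, EMseg, EMsbk, EMsbg} → row (3,3) (3,3) (2,1) (3,4)
{EMpek, EMpeg, EMpbk, EMpbg} → row (-1,-1) (-1,-1) (2,1) (3,4)
That's 12 distinct rows out of 32 strategies.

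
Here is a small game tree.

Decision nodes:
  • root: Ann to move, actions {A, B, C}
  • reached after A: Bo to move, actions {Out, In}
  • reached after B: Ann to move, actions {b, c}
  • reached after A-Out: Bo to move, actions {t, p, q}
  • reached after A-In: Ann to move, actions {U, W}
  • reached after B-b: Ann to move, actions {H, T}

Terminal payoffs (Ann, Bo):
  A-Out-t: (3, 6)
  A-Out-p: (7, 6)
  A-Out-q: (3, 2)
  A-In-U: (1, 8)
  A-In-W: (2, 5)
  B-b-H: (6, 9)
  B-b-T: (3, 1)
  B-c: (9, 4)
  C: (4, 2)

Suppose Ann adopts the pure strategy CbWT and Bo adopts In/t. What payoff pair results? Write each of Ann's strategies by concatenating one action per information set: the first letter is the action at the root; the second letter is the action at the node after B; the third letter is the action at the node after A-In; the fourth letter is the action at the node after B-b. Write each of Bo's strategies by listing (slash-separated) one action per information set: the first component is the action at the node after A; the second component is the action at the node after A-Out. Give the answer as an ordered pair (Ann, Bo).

(4, 2)

Trace the play path from the root:
  Ann plays C
→ terminal payoff (4, 2).
(Ann's choice at the node after B is never reached on this path, so it doesn't affect the outcome.)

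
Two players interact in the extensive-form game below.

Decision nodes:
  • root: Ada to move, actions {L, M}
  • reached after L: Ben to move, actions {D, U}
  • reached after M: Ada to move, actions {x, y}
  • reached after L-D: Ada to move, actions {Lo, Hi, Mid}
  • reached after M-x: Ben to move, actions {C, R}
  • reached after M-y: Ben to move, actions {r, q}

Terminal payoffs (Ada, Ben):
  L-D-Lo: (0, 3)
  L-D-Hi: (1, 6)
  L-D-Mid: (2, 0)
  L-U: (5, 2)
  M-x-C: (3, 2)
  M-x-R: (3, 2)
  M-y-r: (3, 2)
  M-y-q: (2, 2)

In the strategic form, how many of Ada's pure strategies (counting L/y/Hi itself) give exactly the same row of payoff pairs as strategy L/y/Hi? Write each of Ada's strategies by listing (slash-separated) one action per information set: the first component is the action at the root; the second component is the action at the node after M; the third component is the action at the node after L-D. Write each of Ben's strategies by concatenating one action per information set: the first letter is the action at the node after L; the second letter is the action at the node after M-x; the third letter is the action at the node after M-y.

2

Row for L/y/Hi (columns DCr, DCq, DRr, DRq, UCr, UCq, URr, URq): (1,6) (1,6) (1,6) (1,6) (5,2) (5,2) (5,2) (5,2).
Under L/y/Hi, Ada's choice at the node after M can never be reached regardless of what Ben does, so varying those choices leaves every outcome unchanged.
Holding the reachable choices fixed and varying the unreachable one freely already gives 2 equivalent strategies.
No other strategy reproduces this row, so those 2 are the full class: L/x/Hi, L/y/Hi.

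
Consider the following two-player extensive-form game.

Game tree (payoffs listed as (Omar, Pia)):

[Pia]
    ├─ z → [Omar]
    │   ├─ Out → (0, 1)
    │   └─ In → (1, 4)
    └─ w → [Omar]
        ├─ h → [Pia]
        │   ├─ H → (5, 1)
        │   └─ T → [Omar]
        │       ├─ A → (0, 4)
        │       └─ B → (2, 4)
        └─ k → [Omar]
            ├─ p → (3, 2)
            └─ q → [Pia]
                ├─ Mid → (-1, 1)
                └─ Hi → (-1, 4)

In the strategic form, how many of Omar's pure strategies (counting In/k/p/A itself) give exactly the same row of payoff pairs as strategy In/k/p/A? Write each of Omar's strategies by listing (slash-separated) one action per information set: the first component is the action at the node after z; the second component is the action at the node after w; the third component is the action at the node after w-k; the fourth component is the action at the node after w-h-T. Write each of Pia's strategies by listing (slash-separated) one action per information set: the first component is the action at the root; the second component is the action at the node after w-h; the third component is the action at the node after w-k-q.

2

Row for In/k/p/A (columns z/H/Mid, z/H/Hi, z/T/Mid, z/T/Hi, w/H/Mid, w/H/Hi, w/T/Mid, w/T/Hi): (1,4) (1,4) (1,4) (1,4) (3,2) (3,2) (3,2) (3,2).
Under In/k/p/A, Omar's choice at the node after w-h-T can never be reached regardless of what Pia does, so varying those choices leaves every outcome unchanged.
Holding the reachable choices fixed and varying the unreachable one freely already gives 2 equivalent strategies.
No other strategy reproduces this row, so those 2 are the full class: In/k/p/A, In/k/p/B.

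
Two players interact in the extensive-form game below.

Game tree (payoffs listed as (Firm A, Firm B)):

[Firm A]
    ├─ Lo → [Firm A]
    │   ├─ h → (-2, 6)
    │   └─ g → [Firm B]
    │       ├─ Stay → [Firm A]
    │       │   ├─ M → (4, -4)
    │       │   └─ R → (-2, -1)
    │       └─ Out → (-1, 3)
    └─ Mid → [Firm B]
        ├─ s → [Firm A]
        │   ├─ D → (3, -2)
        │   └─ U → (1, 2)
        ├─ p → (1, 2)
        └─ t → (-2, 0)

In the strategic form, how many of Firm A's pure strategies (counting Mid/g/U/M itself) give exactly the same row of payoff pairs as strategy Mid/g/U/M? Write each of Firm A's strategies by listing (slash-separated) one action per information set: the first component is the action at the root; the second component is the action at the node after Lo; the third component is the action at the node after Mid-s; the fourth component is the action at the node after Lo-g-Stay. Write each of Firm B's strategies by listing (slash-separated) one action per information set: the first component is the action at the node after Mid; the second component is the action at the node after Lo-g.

Row for Mid/g/U/M (columns s/Stay, s/Out, p/Stay, p/Out, t/Stay, t/Out): (1,2) (1,2) (1,2) (1,2) (-2,0) (-2,0).
Under Mid/g/U/M, Firm A's choice at the node after Lo and at the node after Lo-g-Stay can never be reached regardless of what Firm B does, so varying those choices leaves every outcome unchanged.
Holding the reachable choices fixed and varying the unreachable ones freely already gives 2 × 2 = 4 equivalent strategies.
No other strategy reproduces this row, so those 4 are the full class: Mid/h/U/M, Mid/h/U/R, Mid/g/U/M, Mid/g/U/R.

4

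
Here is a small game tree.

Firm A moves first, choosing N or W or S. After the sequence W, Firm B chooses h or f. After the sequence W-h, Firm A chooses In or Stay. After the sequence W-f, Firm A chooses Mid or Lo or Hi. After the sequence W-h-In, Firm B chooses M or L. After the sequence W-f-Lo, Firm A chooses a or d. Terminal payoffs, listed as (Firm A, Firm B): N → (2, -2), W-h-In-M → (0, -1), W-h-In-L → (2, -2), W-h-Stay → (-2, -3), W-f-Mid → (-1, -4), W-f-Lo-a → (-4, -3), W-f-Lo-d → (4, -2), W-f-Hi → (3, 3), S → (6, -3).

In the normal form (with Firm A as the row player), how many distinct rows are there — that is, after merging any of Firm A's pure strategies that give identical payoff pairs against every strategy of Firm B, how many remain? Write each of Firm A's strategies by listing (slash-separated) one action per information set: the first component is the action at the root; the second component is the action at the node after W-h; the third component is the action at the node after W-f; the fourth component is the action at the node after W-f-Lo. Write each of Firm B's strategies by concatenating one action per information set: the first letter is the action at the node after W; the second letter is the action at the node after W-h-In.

10

Firm A has 36 pure strategies: N/In/Mid/a, N/In/Mid/d, N/In/Lo/a, N/In/Lo/d, N/In/Hi/a, N/In/Hi/d, N/Stay/Mid/a, N/Stay/Mid/d, N/Stay/Lo/a, N/Stay/Lo/d, N/Stay/Hi/a, N/Stay/Hi/d, W/In/Mid/a, W/In/Mid/d, W/In/Lo/a, W/In/Lo/d, W/In/Hi/a, W/In/Hi/d, W/Stay/Mid/a, W/Stay/Mid/d, W/Stay/Lo/a, W/Stay/Lo/d, W/Stay/Hi/a, W/Stay/Hi/d, S/In/Mid/a, S/In/Mid/d, S/In/Lo/a, S/In/Lo/d, S/In/Hi/a, S/In/Hi/d, S/Stay/Mid/a, S/Stay/Mid/d, S/Stay/Lo/a, S/Stay/Lo/d, S/Stay/Hi/a, S/Stay/Hi/d. Columns: hM, hL, fM, fL.
{N/In/Mid/a, N/In/Mid/d, N/In/Lo/a, N/In/Lo/d, N/In/Hi/a, N/In/Hi/d, N/Stay/Mid/a, N/Stay/Mid/d, N/Stay/Lo/a, N/Stay/Lo/d, N/Stay/Hi/a, N/Stay/Hi/d} → row (2,-2) (2,-2) (2,-2) (2,-2)
{W/In/Mid/a, W/In/Mid/d} → row (0,-1) (2,-2) (-1,-4) (-1,-4)
{W/In/Lo/a} → row (0,-1) (2,-2) (-4,-3) (-4,-3)
{W/In/Lo/d} → row (0,-1) (2,-2) (4,-2) (4,-2)
{W/In/Hi/a, W/In/Hi/d} → row (0,-1) (2,-2) (3,3) (3,3)
{W/Stay/Mid/a, W/Stay/Mid/d} → row (-2,-3) (-2,-3) (-1,-4) (-1,-4)
{W/Stay/Lo/a} → row (-2,-3) (-2,-3) (-4,-3) (-4,-3)
{W/Stay/Lo/d} → row (-2,-3) (-2,-3) (4,-2) (4,-2)
{W/Stay/Hi/a, W/Stay/Hi/d} → row (-2,-3) (-2,-3) (3,3) (3,3)
{S/In/Mid/a, S/In/Mid/d, S/In/Lo/a, S/In/Lo/d, S/In/Hi/a, S/In/Hi/d, S/Stay/Mid/a, S/Stay/Mid/d, S/Stay/Lo/a, S/Stay/Lo/d, S/Stay/Hi/a, S/Stay/Hi/d} → row (6,-3) (6,-3) (6,-3) (6,-3)
That's 10 distinct rows out of 36 strategies.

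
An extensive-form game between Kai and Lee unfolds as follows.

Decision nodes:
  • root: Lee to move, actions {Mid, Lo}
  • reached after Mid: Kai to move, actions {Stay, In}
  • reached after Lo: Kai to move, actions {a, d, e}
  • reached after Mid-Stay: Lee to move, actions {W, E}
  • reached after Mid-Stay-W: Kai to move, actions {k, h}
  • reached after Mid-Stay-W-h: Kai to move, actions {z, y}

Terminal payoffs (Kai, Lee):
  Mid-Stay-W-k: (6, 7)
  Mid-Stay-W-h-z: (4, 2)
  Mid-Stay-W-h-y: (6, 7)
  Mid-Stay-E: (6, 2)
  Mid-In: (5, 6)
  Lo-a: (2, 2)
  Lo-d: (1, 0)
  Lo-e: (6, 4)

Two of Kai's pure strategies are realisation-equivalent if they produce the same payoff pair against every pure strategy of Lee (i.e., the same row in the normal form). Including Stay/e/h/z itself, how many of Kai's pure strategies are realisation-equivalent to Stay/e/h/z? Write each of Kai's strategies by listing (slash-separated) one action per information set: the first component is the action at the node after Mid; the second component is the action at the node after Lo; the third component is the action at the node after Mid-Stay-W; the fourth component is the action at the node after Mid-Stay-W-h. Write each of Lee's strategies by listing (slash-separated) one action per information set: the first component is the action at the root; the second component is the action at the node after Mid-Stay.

Row for Stay/e/h/z (columns Mid/W, Mid/E, Lo/W, Lo/E): (4,2) (6,2) (6,4) (6,4).
Every one of Kai's information sets is on the play path for some reply by Lee when Kai follows Stay/e/h/z.
Changing the action at any of them therefore changes at least one column, so only Stay/e/h/z itself gives this row.

1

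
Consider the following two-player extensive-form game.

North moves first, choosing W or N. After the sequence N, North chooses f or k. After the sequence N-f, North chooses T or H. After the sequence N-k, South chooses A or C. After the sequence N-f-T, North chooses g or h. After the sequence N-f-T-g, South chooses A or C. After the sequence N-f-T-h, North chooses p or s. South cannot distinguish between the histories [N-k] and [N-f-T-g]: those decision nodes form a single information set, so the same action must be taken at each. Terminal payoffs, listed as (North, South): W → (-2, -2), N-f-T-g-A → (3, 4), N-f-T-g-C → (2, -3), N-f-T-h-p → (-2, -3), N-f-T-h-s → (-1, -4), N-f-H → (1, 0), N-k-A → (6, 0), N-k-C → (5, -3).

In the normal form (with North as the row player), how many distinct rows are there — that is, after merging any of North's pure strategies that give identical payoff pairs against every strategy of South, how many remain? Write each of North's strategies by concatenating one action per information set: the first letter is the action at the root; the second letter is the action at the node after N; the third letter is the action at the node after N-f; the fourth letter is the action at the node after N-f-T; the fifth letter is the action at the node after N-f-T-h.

6

North has 32 pure strategies: WfTgp, WfTgs, WfThp, WfThs, WfHgp, WfHgs, WfHhp, WfHhs, WkTgp, WkTgs, WkThp, WkThs, WkHgp, WkHgs, WkHhp, WkHhs, NfTgp, NfTgs, NfThp, NfThs, NfHgp, NfHgs, NfHhp, NfHhs, NkTgp, NkTgs, NkThp, NkThs, NkHgp, NkHgs, NkHhp, NkHhs. Columns: A, C.
{WfTgp, WfTgs, WfThp, WfThs, WfHgp, WfHgs, WfHhp, WfHhs, WkTgp, WkTgs, WkThp, WkThs, WkHgp, WkHgs, WkHhp, WkHhs} → row (-2,-2) (-2,-2)
{NfTgp, NfTgs} → row (3,4) (2,-3)
{NfThp} → row (-2,-3) (-2,-3)
{NfThs} → row (-1,-4) (-1,-4)
{NfHgp, NfHgs, NfHhp, NfHhs} → row (1,0) (1,0)
{NkTgp, NkTgs, NkThp, NkThs, NkHgp, NkHgs, NkHhp, NkHhs} → row (6,0) (5,-3)
That's 6 distinct rows out of 32 strategies.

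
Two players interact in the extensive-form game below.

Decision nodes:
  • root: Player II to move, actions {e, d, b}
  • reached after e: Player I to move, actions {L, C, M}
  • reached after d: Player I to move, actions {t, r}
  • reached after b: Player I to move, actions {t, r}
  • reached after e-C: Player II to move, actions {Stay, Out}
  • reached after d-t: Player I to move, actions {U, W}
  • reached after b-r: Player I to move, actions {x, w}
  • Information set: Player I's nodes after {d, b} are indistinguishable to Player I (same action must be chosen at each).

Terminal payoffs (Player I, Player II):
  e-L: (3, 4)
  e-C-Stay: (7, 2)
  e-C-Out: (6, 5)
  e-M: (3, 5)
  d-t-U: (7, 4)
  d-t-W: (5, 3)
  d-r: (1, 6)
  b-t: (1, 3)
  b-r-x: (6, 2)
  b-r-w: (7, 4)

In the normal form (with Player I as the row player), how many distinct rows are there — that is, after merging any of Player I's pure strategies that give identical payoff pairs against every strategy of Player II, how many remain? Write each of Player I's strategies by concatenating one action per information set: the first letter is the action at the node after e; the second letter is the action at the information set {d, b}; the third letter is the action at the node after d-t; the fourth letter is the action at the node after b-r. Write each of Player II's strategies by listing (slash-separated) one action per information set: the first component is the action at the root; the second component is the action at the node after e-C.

12

Player I has 24 pure strategies: LtUx, LtUw, LtWx, LtWw, LrUx, LrUw, LrWx, LrWw, CtUx, CtUw, CtWx, CtWw, CrUx, CrUw, CrWx, CrWw, MtUx, MtUw, MtWx, MtWw, MrUx, MrUw, MrWx, MrWw. Columns: e/Stay, e/Out, d/Stay, d/Out, b/Stay, b/Out.
{LtUx, LtUw} → row (3,4) (3,4) (7,4) (7,4) (1,3) (1,3)
{LtWx, LtWw} → row (3,4) (3,4) (5,3) (5,3) (1,3) (1,3)
{LrUx, LrWx} → row (3,4) (3,4) (1,6) (1,6) (6,2) (6,2)
{LrUw, LrWw} → row (3,4) (3,4) (1,6) (1,6) (7,4) (7,4)
{CtUx, CtUw} → row (7,2) (6,5) (7,4) (7,4) (1,3) (1,3)
{CtWx, CtWw} → row (7,2) (6,5) (5,3) (5,3) (1,3) (1,3)
{CrUx, CrWx} → row (7,2) (6,5) (1,6) (1,6) (6,2) (6,2)
{CrUw, CrWw} → row (7,2) (6,5) (1,6) (1,6) (7,4) (7,4)
{MtUx, MtUw} → row (3,5) (3,5) (7,4) (7,4) (1,3) (1,3)
{MtWx, MtWw} → row (3,5) (3,5) (5,3) (5,3) (1,3) (1,3)
{MrUx, MrWx} → row (3,5) (3,5) (1,6) (1,6) (6,2) (6,2)
{MrUw, MrWw} → row (3,5) (3,5) (1,6) (1,6) (7,4) (7,4)
That's 12 distinct rows out of 24 strategies.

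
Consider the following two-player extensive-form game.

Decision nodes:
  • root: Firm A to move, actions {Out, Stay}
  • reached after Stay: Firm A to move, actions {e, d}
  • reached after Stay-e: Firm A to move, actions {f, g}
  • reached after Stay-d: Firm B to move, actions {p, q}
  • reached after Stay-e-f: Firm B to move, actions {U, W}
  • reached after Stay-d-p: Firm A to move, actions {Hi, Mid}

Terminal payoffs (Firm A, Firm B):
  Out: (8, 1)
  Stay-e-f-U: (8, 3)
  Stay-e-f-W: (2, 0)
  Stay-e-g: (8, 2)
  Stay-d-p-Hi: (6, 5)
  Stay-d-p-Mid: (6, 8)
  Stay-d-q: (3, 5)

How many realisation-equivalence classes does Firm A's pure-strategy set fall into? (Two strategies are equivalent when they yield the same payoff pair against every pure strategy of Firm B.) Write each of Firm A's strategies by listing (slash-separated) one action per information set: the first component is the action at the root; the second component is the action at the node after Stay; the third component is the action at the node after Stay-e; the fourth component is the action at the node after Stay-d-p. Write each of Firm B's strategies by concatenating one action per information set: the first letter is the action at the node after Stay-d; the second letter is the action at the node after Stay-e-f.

5

Firm A has 16 pure strategies: Out/e/f/Hi, Out/e/f/Mid, Out/e/g/Hi, Out/e/g/Mid, Out/d/f/Hi, Out/d/f/Mid, Out/d/g/Hi, Out/d/g/Mid, Stay/e/f/Hi, Stay/e/f/Mid, Stay/e/g/Hi, Stay/e/g/Mid, Stay/d/f/Hi, Stay/d/f/Mid, Stay/d/g/Hi, Stay/d/g/Mid. Columns: pU, pW, qU, qW.
{Out/e/f/Hi, Out/e/f/Mid, Out/e/g/Hi, Out/e/g/Mid, Out/d/f/Hi, Out/d/f/Mid, Out/d/g/Hi, Out/d/g/Mid} → row (8,1) (8,1) (8,1) (8,1)
{Stay/e/f/Hi, Stay/e/f/Mid} → row (8,3) (2,0) (8,3) (2,0)
{Stay/e/g/Hi, Stay/e/g/Mid} → row (8,2) (8,2) (8,2) (8,2)
{Stay/d/f/Hi, Stay/d/g/Hi} → row (6,5) (6,5) (3,5) (3,5)
{Stay/d/f/Mid, Stay/d/g/Mid} → row (6,8) (6,8) (3,5) (3,5)
That's 5 distinct rows out of 16 strategies.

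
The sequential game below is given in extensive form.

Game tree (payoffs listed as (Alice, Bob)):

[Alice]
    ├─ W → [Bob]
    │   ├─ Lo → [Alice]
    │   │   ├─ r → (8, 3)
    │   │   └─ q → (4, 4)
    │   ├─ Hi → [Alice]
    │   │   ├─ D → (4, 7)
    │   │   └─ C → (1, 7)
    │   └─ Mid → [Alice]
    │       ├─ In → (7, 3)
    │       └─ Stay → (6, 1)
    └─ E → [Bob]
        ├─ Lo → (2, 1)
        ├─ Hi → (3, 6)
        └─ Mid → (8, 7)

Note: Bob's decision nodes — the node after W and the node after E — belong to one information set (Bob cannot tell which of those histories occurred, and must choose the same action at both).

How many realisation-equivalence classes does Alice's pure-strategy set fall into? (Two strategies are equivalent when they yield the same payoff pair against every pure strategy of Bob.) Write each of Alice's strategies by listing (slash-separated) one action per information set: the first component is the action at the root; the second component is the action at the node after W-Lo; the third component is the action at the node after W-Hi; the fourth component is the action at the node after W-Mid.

9

Alice has 16 pure strategies: W/r/D/In, W/r/D/Stay, W/r/C/In, W/r/C/Stay, W/q/D/In, W/q/D/Stay, W/q/C/In, W/q/C/Stay, E/r/D/In, E/r/D/Stay, E/r/C/In, E/r/C/Stay, E/q/D/In, E/q/D/Stay, E/q/C/In, E/q/C/Stay. Columns: Lo, Hi, Mid.
{W/r/D/In} → row (8,3) (4,7) (7,3)
{W/r/D/Stay} → row (8,3) (4,7) (6,1)
{W/r/C/In} → row (8,3) (1,7) (7,3)
{W/r/C/Stay} → row (8,3) (1,7) (6,1)
{W/q/D/In} → row (4,4) (4,7) (7,3)
{W/q/D/Stay} → row (4,4) (4,7) (6,1)
{W/q/C/In} → row (4,4) (1,7) (7,3)
{W/q/C/Stay} → row (4,4) (1,7) (6,1)
{E/r/D/In, E/r/D/Stay, E/r/C/In, E/r/C/Stay, E/q/D/In, E/q/D/Stay, E/q/C/In, E/q/C/Stay} → row (2,1) (3,6) (8,7)
That's 9 distinct rows out of 16 strategies.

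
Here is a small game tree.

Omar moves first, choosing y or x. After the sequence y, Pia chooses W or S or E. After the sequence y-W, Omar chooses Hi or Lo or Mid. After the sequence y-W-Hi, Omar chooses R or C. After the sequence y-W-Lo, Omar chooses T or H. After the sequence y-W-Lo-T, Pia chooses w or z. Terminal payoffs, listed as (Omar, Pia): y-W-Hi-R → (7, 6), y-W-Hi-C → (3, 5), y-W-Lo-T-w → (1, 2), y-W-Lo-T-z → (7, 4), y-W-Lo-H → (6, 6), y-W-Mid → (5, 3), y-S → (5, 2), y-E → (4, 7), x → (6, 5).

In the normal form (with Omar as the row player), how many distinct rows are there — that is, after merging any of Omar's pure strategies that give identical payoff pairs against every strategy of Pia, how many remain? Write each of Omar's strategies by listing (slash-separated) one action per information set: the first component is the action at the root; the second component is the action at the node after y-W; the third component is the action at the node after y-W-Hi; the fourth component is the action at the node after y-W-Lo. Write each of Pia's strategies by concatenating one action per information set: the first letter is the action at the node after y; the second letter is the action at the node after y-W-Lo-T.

6

Omar has 24 pure strategies: y/Hi/R/T, y/Hi/R/H, y/Hi/C/T, y/Hi/C/H, y/Lo/R/T, y/Lo/R/H, y/Lo/C/T, y/Lo/C/H, y/Mid/R/T, y/Mid/R/H, y/Mid/C/T, y/Mid/C/H, x/Hi/R/T, x/Hi/R/H, x/Hi/C/T, x/Hi/C/H, x/Lo/R/T, x/Lo/R/H, x/Lo/C/T, x/Lo/C/H, x/Mid/R/T, x/Mid/R/H, x/Mid/C/T, x/Mid/C/H. Columns: Ww, Wz, Sw, Sz, Ew, Ez.
{y/Hi/R/T, y/Hi/R/H} → row (7,6) (7,6) (5,2) (5,2) (4,7) (4,7)
{y/Hi/C/T, y/Hi/C/H} → row (3,5) (3,5) (5,2) (5,2) (4,7) (4,7)
{y/Lo/R/T, y/Lo/C/T} → row (1,2) (7,4) (5,2) (5,2) (4,7) (4,7)
{y/Lo/R/H, y/Lo/C/H} → row (6,6) (6,6) (5,2) (5,2) (4,7) (4,7)
{y/Mid/R/T, y/Mid/R/H, y/Mid/C/T, y/Mid/C/H} → row (5,3) (5,3) (5,2) (5,2) (4,7) (4,7)
{x/Hi/R/T, x/Hi/R/H, x/Hi/C/T, x/Hi/C/H, x/Lo/R/T, x/Lo/R/H, x/Lo/C/T, x/Lo/C/H, x/Mid/R/T, x/Mid/R/H, x/Mid/C/T, x/Mid/C/H} → row (6,5) (6,5) (6,5) (6,5) (6,5) (6,5)
That's 6 distinct rows out of 24 strategies.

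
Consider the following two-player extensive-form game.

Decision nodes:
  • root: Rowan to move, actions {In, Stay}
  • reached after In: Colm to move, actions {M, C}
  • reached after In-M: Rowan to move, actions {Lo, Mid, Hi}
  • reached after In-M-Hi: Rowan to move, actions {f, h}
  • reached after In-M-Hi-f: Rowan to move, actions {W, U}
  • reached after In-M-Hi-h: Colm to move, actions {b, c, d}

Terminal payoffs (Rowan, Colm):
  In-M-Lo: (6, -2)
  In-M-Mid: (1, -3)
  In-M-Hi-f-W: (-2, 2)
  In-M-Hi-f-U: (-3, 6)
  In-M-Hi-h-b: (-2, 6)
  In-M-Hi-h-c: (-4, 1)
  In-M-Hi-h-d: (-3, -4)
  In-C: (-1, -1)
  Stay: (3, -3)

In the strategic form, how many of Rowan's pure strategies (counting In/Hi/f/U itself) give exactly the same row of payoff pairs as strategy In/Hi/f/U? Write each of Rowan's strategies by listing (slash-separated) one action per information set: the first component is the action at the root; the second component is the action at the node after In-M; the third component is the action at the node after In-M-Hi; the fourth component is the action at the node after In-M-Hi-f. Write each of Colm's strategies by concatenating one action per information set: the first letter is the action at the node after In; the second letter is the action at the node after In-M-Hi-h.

Row for In/Hi/f/U (columns Mb, Mc, Md, Cb, Cc, Cd): (-3,6) (-3,6) (-3,6) (-1,-1) (-1,-1) (-1,-1).
Every one of Rowan's information sets is on the play path for some reply by Colm when Rowan follows In/Hi/f/U.
Changing the action at any of them therefore changes at least one column, so only In/Hi/f/U itself gives this row.

1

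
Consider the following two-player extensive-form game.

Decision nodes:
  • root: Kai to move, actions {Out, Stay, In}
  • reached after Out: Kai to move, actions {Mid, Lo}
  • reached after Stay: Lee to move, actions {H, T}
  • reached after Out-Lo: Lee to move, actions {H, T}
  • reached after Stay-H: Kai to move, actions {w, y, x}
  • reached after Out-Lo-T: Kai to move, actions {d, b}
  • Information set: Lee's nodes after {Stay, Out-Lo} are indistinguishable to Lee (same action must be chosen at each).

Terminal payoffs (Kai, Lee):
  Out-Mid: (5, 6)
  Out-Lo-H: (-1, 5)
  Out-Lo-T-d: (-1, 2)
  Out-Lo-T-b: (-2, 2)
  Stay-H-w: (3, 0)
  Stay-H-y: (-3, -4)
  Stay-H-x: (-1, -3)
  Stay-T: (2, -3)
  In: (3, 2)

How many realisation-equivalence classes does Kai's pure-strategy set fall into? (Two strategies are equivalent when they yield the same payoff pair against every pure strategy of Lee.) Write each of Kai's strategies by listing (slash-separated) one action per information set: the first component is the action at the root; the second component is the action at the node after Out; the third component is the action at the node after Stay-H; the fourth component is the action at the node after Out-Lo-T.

Kai has 36 pure strategies: Out/Mid/w/d, Out/Mid/w/b, Out/Mid/y/d, Out/Mid/y/b, Out/Mid/x/d, Out/Mid/x/b, Out/Lo/w/d, Out/Lo/w/b, Out/Lo/y/d, Out/Lo/y/b, Out/Lo/x/d, Out/Lo/x/b, Stay/Mid/w/d, Stay/Mid/w/b, Stay/Mid/y/d, Stay/Mid/y/b, Stay/Mid/x/d, Stay/Mid/x/b, Stay/Lo/w/d, Stay/Lo/w/b, Stay/Lo/y/d, Stay/Lo/y/b, Stay/Lo/x/d, Stay/Lo/x/b, In/Mid/w/d, In/Mid/w/b, In/Mid/y/d, In/Mid/y/b, In/Mid/x/d, In/Mid/x/b, In/Lo/w/d, In/Lo/w/b, In/Lo/y/d, In/Lo/y/b, In/Lo/x/d, In/Lo/x/b. Columns: H, T.
{Out/Mid/w/d, Out/Mid/w/b, Out/Mid/y/d, Out/Mid/y/b, Out/Mid/x/d, Out/Mid/x/b} → row (5,6) (5,6)
{Out/Lo/w/d, Out/Lo/y/d, Out/Lo/x/d} → row (-1,5) (-1,2)
{Out/Lo/w/b, Out/Lo/y/b, Out/Lo/x/b} → row (-1,5) (-2,2)
{Stay/Mid/w/d, Stay/Mid/w/b, Stay/Lo/w/d, Stay/Lo/w/b} → row (3,0) (2,-3)
{Stay/Mid/y/d, Stay/Mid/y/b, Stay/Lo/y/d, Stay/Lo/y/b} → row (-3,-4) (2,-3)
{Stay/Mid/x/d, Stay/Mid/x/b, Stay/Lo/x/d, Stay/Lo/x/b} → row (-1,-3) (2,-3)
{In/Mid/w/d, In/Mid/w/b, In/Mid/y/d, In/Mid/y/b, In/Mid/x/d, In/Mid/x/b, In/Lo/w/d, In/Lo/w/b, In/Lo/y/d, In/Lo/y/b, In/Lo/x/d, In/Lo/x/b} → row (3,2) (3,2)
That's 7 distinct rows out of 36 strategies.

7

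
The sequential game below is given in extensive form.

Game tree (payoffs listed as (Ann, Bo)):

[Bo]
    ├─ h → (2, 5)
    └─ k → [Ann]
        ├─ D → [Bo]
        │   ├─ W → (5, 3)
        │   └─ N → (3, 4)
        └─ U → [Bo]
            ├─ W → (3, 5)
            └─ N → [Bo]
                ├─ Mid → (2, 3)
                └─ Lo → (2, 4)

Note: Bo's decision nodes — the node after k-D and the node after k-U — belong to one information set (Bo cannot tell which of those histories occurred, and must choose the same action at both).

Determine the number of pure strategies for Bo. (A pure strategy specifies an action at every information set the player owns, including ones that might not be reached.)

Bo owns the root with actions {h, k} — two choices.
Bo owns the information set {k-D, k-U} with actions {W, N} — two choices.
Bo owns the node after k-U-N with actions {Mid, Lo} — two choices.
A pure strategy fixes one action at each information set independently, so the count is the product 2 × 2 × 2 = 8.
(For reference, Ann has 2 pure strategies, giving a 8×2 normal-form matrix.)

8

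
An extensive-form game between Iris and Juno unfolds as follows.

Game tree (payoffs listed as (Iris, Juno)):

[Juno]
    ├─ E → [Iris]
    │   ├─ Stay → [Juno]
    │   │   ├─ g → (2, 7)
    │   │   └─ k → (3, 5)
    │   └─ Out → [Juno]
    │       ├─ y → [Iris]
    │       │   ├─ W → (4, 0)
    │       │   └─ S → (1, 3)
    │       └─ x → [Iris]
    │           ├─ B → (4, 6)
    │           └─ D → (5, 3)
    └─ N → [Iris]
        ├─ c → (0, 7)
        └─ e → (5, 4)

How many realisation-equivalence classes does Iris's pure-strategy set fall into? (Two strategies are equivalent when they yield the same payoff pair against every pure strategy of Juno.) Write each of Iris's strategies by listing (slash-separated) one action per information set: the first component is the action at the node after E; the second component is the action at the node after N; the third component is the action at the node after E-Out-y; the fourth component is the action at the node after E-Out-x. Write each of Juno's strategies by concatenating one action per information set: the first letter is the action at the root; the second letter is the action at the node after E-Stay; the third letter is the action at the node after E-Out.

10

Iris has 16 pure strategies: Stay/c/W/B, Stay/c/W/D, Stay/c/S/B, Stay/c/S/D, Stay/e/W/B, Stay/e/W/D, Stay/e/S/B, Stay/e/S/D, Out/c/W/B, Out/c/W/D, Out/c/S/B, Out/c/S/D, Out/e/W/B, Out/e/W/D, Out/e/S/B, Out/e/S/D. Columns: Egy, Egx, Eky, Ekx, Ngy, Ngx, Nky, Nkx.
{Stay/c/W/B, Stay/c/W/D, Stay/c/S/B, Stay/c/S/D} → row (2,7) (2,7) (3,5) (3,5) (0,7) (0,7) (0,7) (0,7)
{Stay/e/W/B, Stay/e/W/D, Stay/e/S/B, Stay/e/S/D} → row (2,7) (2,7) (3,5) (3,5) (5,4) (5,4) (5,4) (5,4)
{Out/c/W/B} → row (4,0) (4,6) (4,0) (4,6) (0,7) (0,7) (0,7) (0,7)
{Out/c/W/D} → row (4,0) (5,3) (4,0) (5,3) (0,7) (0,7) (0,7) (0,7)
{Out/c/S/B} → row (1,3) (4,6) (1,3) (4,6) (0,7) (0,7) (0,7) (0,7)
{Out/c/S/D} → row (1,3) (5,3) (1,3) (5,3) (0,7) (0,7) (0,7) (0,7)
{Out/e/W/B} → row (4,0) (4,6) (4,0) (4,6) (5,4) (5,4) (5,4) (5,4)
{Out/e/W/D} → row (4,0) (5,3) (4,0) (5,3) (5,4) (5,4) (5,4) (5,4)
{Out/e/S/B} → row (1,3) (4,6) (1,3) (4,6) (5,4) (5,4) (5,4) (5,4)
{Out/e/S/D} → row (1,3) (5,3) (1,3) (5,3) (5,4) (5,4) (5,4) (5,4)
That's 10 distinct rows out of 16 strategies.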